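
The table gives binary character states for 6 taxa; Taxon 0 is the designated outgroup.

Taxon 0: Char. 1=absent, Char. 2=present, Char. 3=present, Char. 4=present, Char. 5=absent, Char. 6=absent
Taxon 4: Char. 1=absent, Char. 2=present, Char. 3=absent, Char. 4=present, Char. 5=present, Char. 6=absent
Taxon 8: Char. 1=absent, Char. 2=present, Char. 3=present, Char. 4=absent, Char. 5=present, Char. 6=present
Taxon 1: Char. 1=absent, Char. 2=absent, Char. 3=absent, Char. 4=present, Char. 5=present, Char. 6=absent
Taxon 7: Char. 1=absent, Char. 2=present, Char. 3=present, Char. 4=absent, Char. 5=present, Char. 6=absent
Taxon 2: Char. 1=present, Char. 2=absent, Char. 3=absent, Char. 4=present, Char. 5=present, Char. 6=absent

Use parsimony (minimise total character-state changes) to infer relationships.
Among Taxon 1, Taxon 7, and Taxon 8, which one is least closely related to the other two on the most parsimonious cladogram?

Taxon 1

Character polarity is set by the outgroup: the derived state is whichever differs from the outgroup's state, so for Char. 2, Char. 3, Char. 4 the derived state is 'absent', and for the remaining characters it is 'present'.
Char. 1 (derived state 'present') is unique to Taxon 2 (autapomorphy; uninformative for grouping).
Char. 2 (derived state 'absent') is shared by Taxon 1 and Taxon 2 — a synapomorphy uniting that clade.
Only Taxon 1, Taxon 2, and Taxon 4 show the derived state 'absent' for Char. 3, supporting them as a clade.
Char. 4: derived state 'absent' in Taxon 7 and Taxon 8 only — synapomorphy for {Taxon 7, Taxon 8}.
All ingroup taxa share the derived state 'present' for Char. 5; it defines the ingroup but does not resolve relationships within it.
Char. 6 (derived state 'present') is unique to Taxon 8 (autapomorphy; uninformative for grouping).
Most parsimonious ingroup topology: ((Taxon 4,(Taxon 1,Taxon 2)),(Taxon 8,Taxon 7)).
Taxon 7 and Taxon 8 share a more recent common ancestor with each other than either does with Taxon 1, so Taxon 1 is the least closely related of the three.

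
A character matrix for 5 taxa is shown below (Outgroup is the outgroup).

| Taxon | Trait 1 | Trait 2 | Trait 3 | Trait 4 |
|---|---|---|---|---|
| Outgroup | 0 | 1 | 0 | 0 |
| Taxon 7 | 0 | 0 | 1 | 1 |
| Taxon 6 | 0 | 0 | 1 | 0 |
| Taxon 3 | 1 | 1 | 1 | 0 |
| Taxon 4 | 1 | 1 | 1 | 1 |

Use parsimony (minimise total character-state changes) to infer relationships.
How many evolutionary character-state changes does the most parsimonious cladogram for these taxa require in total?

5

Character polarity is set by the outgroup: the derived state is whichever differs from the outgroup's state, so for Trait 2 the derived state is '0', and for the remaining characters it is '1'.
Only Taxon 3 and Taxon 4 show the derived state '1' for Trait 1, supporting them as a clade.
Trait 2: derived state '0' in Taxon 6 and Taxon 7 only — synapomorphy for {Taxon 6, Taxon 7}.
All ingroup taxa share the derived state '1' for Trait 3; it defines the ingroup but does not resolve relationships within it.
Trait 4 groups Taxon 4 and Taxon 7, which is incompatible with the clades supported by the remaining characters; treating it as convergent (homoplasy) costs fewer steps than any alternative tree.
Most parsimonious ingroup topology: ((Taxon 7,Taxon 6),(Taxon 3,Taxon 4)).
Changes per character on this tree: Trait 1: 1; Trait 2: 1; Trait 3: 1; Trait 4: 2.
Total = 5.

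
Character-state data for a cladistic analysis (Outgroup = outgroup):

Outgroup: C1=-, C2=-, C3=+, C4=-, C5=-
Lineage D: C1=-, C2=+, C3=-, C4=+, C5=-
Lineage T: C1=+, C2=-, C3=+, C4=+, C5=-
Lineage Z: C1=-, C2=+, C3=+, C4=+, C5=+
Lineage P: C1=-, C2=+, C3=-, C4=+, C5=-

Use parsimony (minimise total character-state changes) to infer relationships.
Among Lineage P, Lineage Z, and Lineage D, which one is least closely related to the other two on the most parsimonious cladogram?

Lineage Z

Character polarity is set by the outgroup: the derived state is whichever differs from the outgroup's state, so for C3 the derived state is '-', and for the remaining characters it is '+'.
C1: derived state '+' in Lineage T only — an autapomorphy, so it tells us nothing about relationships among taxa.
Only Lineage D, Lineage P, and Lineage Z show the derived state '+' for C2, supporting them as a clade.
C3 (derived state '-') is shared by Lineage D and Lineage P — a synapomorphy uniting that clade.
All ingroup taxa share the derived state '+' for C4; it defines the ingroup but does not resolve relationships within it.
C5: derived state '+' in Lineage Z only — an autapomorphy, so it tells us nothing about relationships among taxa.
Most parsimonious ingroup topology: (((Lineage D,Lineage P),Lineage Z),Lineage T).
Lineage D and Lineage P share a more recent common ancestor with each other than either does with Lineage Z, so Lineage Z is the least closely related of the three.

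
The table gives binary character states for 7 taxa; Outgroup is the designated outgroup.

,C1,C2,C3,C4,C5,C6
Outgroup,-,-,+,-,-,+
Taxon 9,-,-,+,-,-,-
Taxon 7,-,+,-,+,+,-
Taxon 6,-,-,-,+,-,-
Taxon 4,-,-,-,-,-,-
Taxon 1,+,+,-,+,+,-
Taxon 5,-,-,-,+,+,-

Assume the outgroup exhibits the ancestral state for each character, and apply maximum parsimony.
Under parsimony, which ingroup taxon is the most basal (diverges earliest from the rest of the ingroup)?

Character polarity is set by the outgroup: the derived state is whichever differs from the outgroup's state, so for C3, C6 the derived state is '-', and for the remaining characters it is '+'.
C1 (derived state '+') is unique to Taxon 1 (autapomorphy; uninformative for grouping).
C2 (derived state '+') is shared by Taxon 1 and Taxon 7 — a synapomorphy uniting that clade.
Only Taxon 1, Taxon 4, Taxon 5, Taxon 6, and Taxon 7 show the derived state '-' for C3, supporting them as a clade.
C4: derived state '+' in Taxon 1, Taxon 5, Taxon 6, and Taxon 7 only — synapomorphy for {Taxon 1, Taxon 5, Taxon 6, Taxon 7}.
C5: derived state '+' in Taxon 1, Taxon 5, and Taxon 7 only — synapomorphy for {Taxon 1, Taxon 5, Taxon 7}.
All ingroup taxa share the derived state '-' for C6; it defines the ingroup but does not resolve relationships within it.
Most parsimonious ingroup topology: (Taxon 9,((((Taxon 7,Taxon 1),Taxon 5),Taxon 6),Taxon 4)).
Taxon 9 is sister to the clade containing all other ingroup taxa, so it is the earliest-diverging (most basal) ingroup lineage.

Taxon 9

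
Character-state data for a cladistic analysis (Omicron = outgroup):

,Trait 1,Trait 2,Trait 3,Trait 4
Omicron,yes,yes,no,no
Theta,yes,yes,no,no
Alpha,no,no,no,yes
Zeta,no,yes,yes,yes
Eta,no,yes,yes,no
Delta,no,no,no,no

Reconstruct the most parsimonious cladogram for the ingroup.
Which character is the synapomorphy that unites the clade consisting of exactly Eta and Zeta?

Character polarity is set by the outgroup: the derived state is whichever differs from the outgroup's state, so for Trait 1, Trait 2 the derived state is 'no', and for the remaining characters it is 'yes'.
Only Alpha, Delta, Eta, and Zeta show the derived state 'no' for Trait 1, supporting them as a clade.
Only Alpha and Delta show the derived state 'no' for Trait 2, supporting them as a clade.
Trait 3: derived state 'yes' in Eta and Zeta only — synapomorphy for {Eta, Zeta}.
Trait 4 groups Alpha and Zeta, which is incompatible with the clades supported by the remaining characters; treating it as convergent (homoplasy) costs fewer steps than any alternative tree.
Most parsimonious ingroup topology: (Theta,((Alpha,Delta),(Zeta,Eta))).
The clade {Eta, Zeta} is supported by Trait 3: its derived state 'yes' occurs in exactly those taxa and in no other taxon (including the outgroup).

Trait 3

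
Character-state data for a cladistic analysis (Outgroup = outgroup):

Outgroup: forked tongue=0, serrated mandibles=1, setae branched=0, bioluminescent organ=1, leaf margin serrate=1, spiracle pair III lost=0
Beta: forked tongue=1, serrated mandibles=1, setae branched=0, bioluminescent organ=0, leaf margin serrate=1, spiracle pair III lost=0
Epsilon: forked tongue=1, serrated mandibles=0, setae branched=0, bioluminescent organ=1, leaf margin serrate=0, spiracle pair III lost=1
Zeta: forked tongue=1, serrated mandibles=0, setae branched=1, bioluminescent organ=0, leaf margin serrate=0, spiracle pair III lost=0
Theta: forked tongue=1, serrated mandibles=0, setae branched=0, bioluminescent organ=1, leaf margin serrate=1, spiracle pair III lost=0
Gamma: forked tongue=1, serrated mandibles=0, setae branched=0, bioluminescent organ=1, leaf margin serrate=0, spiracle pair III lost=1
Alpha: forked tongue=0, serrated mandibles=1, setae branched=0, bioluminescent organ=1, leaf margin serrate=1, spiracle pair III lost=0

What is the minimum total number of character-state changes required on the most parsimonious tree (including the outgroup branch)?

7

Character polarity is set by the outgroup: the derived state is whichever differs from the outgroup's state, so for serrated mandibles, bioluminescent organ, leaf margin serrate the derived state is '0', and for the remaining characters it is '1'.
forked tongue (derived state '1') is shared by Beta, Epsilon, Gamma, Theta, and Zeta — a synapomorphy uniting that clade.
serrated mandibles: derived state '0' in Epsilon, Gamma, Theta, and Zeta only — synapomorphy for {Epsilon, Gamma, Theta, Zeta}.
setae branched (derived state '1') is unique to Zeta (autapomorphy; uninformative for grouping).
bioluminescent organ (state '0') occurs in Beta and Zeta but conflicts with the nesting implied by the other characters — most parsimoniously interpreted as homoplasy.
leaf margin serrate: derived state '0' in Epsilon, Gamma, and Zeta only — synapomorphy for {Epsilon, Gamma, Zeta}.
spiracle pair III lost (derived state '1') is shared by Epsilon and Gamma — a synapomorphy uniting that clade.
Most parsimonious ingroup topology: ((Beta,(((Epsilon,Gamma),Zeta),Theta)),Alpha).
Changes per character on this tree: forked tongue: 1; serrated mandibles: 1; setae branched: 1; bioluminescent organ: 2; leaf margin serrate: 1; spiracle pair III lost: 1.
Total = 7.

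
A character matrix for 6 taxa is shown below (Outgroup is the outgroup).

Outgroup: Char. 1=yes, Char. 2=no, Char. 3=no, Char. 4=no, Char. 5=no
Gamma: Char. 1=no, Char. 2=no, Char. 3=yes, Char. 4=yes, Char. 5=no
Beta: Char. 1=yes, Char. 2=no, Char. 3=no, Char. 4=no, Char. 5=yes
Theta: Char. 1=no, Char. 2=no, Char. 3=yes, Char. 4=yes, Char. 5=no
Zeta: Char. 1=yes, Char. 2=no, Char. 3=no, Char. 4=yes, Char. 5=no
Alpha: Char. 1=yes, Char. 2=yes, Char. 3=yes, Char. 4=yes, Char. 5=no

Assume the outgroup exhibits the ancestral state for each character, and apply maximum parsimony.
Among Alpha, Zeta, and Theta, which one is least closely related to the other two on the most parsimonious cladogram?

Zeta

Character polarity is set by the outgroup: the derived state is whichever differs from the outgroup's state, so for Char. 1 the derived state is 'no', and for the remaining characters it is 'yes'.
Char. 1 (derived state 'no') is shared by Gamma and Theta — a synapomorphy uniting that clade.
Char. 2 (derived state 'yes') is unique to Alpha (autapomorphy; uninformative for grouping).
Only Alpha, Gamma, and Theta show the derived state 'yes' for Char. 3, supporting them as a clade.
Only Alpha, Gamma, Theta, and Zeta show the derived state 'yes' for Char. 4, supporting them as a clade.
Char. 5 (derived state 'yes') is unique to Beta (autapomorphy; uninformative for grouping).
Most parsimonious ingroup topology: ((((Gamma,Theta),Alpha),Zeta),Beta).
Alpha and Theta share a more recent common ancestor with each other than either does with Zeta, so Zeta is the least closely related of the three.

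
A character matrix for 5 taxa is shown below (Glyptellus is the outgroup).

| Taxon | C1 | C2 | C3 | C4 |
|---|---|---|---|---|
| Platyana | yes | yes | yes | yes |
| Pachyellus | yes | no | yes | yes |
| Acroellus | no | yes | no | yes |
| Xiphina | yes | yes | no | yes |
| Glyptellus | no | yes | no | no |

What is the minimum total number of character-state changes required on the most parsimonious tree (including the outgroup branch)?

Character polarity is set by the outgroup: the derived state is whichever differs from the outgroup's state, so for C2 the derived state is 'no', and for the remaining characters it is 'yes'.
C1: derived state 'yes' in Pachyellus, Platyana, and Xiphina only — synapomorphy for {Pachyellus, Platyana, Xiphina}.
C2 (derived state 'no') is unique to Pachyellus (autapomorphy; uninformative for grouping).
C3: derived state 'yes' in Pachyellus and Platyana only — synapomorphy for {Pachyellus, Platyana}.
C4 (derived state 'yes') is shared by all ingroup taxa — unites the whole ingroup.
Most parsimonious ingroup topology: (((Platyana,Pachyellus),Xiphina),Acroellus).
Changes per character on this tree: C1: 1; C2: 1; C3: 1; C4: 1.
Total = 4.

4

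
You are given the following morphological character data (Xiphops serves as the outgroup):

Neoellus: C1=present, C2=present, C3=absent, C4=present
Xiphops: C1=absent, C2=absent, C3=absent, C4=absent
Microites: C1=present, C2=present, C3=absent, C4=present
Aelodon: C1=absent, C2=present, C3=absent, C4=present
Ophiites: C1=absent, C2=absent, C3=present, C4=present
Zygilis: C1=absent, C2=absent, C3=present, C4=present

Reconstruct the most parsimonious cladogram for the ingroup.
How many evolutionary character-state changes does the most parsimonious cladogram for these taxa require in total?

The outgroup has state 'absent' for every character, so 'present' is the derived state throughout.
C1: derived state 'present' in Microites and Neoellus only — synapomorphy for {Microites, Neoellus}.
Only Aelodon, Microites, and Neoellus show the derived state 'present' for C2, supporting them as a clade.
C3: derived state 'present' in Ophiites and Zygilis only — synapomorphy for {Ophiites, Zygilis}.
All ingroup taxa share the derived state 'present' for C4; it defines the ingroup but does not resolve relationships within it.
Most parsimonious ingroup topology: ((Zygilis,Ophiites),((Microites,Neoellus),Aelodon)).
Changes per character on this tree: C1: 1; C2: 1; C3: 1; C4: 1.
Total = 4.

4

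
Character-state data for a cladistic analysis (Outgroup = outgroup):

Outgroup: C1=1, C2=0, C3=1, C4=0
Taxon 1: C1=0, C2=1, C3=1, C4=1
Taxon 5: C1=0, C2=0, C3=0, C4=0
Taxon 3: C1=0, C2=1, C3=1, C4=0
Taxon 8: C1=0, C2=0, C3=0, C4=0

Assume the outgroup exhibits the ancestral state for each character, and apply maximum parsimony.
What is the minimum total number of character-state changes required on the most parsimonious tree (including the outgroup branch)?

Character polarity is set by the outgroup: the derived state is whichever differs from the outgroup's state, so for C1, C3 the derived state is '0', and for the remaining characters it is '1'.
All ingroup taxa share the derived state '0' for C1; it defines the ingroup but does not resolve relationships within it.
C2: derived state '1' in Taxon 1 and Taxon 3 only — synapomorphy for {Taxon 1, Taxon 3}.
Only Taxon 5 and Taxon 8 show the derived state '0' for C3, supporting them as a clade.
C4: derived state '1' in Taxon 1 only — an autapomorphy, so it tells us nothing about relationships among taxa.
Most parsimonious ingroup topology: ((Taxon 1,Taxon 3),(Taxon 5,Taxon 8)).
Changes per character on this tree: C1: 1; C2: 1; C3: 1; C4: 1.
Total = 4.

4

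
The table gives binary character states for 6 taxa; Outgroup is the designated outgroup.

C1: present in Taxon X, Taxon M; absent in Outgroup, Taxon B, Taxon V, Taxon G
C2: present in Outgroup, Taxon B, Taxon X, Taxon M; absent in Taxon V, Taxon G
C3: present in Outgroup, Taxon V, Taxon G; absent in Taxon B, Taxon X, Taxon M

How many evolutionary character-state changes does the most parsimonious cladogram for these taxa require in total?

Character polarity is set by the outgroup: the derived state is whichever differs from the outgroup's state, so for C2, C3 the derived state is 'absent', and for the remaining characters it is 'present'.
C1 (derived state 'present') is shared by Taxon M and Taxon X — a synapomorphy uniting that clade.
Only Taxon G and Taxon V show the derived state 'absent' for C2, supporting them as a clade.
C3 (derived state 'absent') is shared by Taxon B, Taxon M, and Taxon X — a synapomorphy uniting that clade.
Most parsimonious ingroup topology: ((Taxon B,(Taxon X,Taxon M)),(Taxon V,Taxon G)).
Changes per character on this tree: C1: 1; C2: 1; C3: 1.
Total = 3.

3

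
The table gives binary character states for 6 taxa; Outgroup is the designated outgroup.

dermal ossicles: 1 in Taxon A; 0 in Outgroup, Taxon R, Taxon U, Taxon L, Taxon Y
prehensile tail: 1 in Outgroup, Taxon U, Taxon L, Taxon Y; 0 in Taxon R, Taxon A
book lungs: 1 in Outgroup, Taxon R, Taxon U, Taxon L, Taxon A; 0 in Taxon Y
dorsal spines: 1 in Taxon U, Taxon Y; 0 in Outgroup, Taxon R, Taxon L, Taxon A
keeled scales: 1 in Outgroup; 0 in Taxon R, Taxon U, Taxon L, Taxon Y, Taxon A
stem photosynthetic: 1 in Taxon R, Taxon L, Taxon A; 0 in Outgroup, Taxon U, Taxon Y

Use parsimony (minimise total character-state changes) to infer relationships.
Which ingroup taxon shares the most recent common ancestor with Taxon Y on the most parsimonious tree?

Character polarity is set by the outgroup: the derived state is whichever differs from the outgroup's state, so for prehensile tail, book lungs, keeled scales the derived state is '0', and for the remaining characters it is '1'.
dermal ossicles: derived state '1' in Taxon A only — an autapomorphy, so it tells us nothing about relationships among taxa.
prehensile tail (derived state '0') is shared by Taxon A and Taxon R — a synapomorphy uniting that clade.
book lungs (derived state '0') is unique to Taxon Y (autapomorphy; uninformative for grouping).
dorsal spines: derived state '1' in Taxon U and Taxon Y only — synapomorphy for {Taxon U, Taxon Y}.
All ingroup taxa share the derived state '0' for keeled scales; it defines the ingroup but does not resolve relationships within it.
stem photosynthetic: derived state '1' in Taxon A, Taxon L, and Taxon R only — synapomorphy for {Taxon A, Taxon L, Taxon R}.
Most parsimonious ingroup topology: (((Taxon R,Taxon A),Taxon L),(Taxon U,Taxon Y)).
Taxon Y and Taxon U form a cherry on this tree, so they are sister taxa.

Taxon U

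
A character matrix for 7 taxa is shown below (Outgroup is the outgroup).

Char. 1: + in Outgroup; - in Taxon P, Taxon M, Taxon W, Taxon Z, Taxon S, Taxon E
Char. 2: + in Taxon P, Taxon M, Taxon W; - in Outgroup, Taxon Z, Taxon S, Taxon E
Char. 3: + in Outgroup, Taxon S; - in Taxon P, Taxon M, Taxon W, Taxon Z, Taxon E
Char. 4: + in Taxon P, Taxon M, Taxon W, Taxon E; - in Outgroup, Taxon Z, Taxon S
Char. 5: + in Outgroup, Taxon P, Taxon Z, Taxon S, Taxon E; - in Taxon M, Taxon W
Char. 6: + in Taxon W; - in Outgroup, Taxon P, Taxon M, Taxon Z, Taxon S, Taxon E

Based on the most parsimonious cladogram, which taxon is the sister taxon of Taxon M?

Character polarity is set by the outgroup: the derived state is whichever differs from the outgroup's state, so for Char. 1, Char. 3, Char. 5 the derived state is '-', and for the remaining characters it is '+'.
All ingroup taxa share the derived state '-' for Char. 1; it defines the ingroup but does not resolve relationships within it.
Char. 2: derived state '+' in Taxon M, Taxon P, and Taxon W only — synapomorphy for {Taxon M, Taxon P, Taxon W}.
Char. 3 (derived state '-') is shared by Taxon E, Taxon M, Taxon P, Taxon W, and Taxon Z — a synapomorphy uniting that clade.
Char. 4: derived state '+' in Taxon E, Taxon M, Taxon P, and Taxon W only — synapomorphy for {Taxon E, Taxon M, Taxon P, Taxon W}.
Only Taxon M and Taxon W show the derived state '-' for Char. 5, supporting them as a clade.
Char. 6: derived state '+' in Taxon W only — an autapomorphy, so it tells us nothing about relationships among taxa.
Most parsimonious ingroup topology: ((((Taxon P,(Taxon M,Taxon W)),Taxon E),Taxon Z),Taxon S).
Taxon M and Taxon W form a cherry on this tree, so they are sister taxa.

Taxon W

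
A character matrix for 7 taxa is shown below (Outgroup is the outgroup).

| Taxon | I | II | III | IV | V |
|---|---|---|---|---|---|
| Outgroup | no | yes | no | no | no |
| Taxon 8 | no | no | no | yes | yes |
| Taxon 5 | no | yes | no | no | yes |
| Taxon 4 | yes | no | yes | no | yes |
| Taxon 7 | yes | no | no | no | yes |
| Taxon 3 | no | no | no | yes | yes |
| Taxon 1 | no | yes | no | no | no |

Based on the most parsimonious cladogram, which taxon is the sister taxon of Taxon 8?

Character polarity is set by the outgroup: the derived state is whichever differs from the outgroup's state, so for II the derived state is 'no', and for the remaining characters it is 'yes'.
I: derived state 'yes' in Taxon 4 and Taxon 7 only — synapomorphy for {Taxon 4, Taxon 7}.
II (derived state 'no') is shared by Taxon 3, Taxon 4, Taxon 7, and Taxon 8 — a synapomorphy uniting that clade.
III (derived state 'yes') is unique to Taxon 4 (autapomorphy; uninformative for grouping).
IV: derived state 'yes' in Taxon 3 and Taxon 8 only — synapomorphy for {Taxon 3, Taxon 8}.
V (derived state 'yes') is shared by Taxon 3, Taxon 4, Taxon 5, Taxon 7, and Taxon 8 — a synapomorphy uniting that clade.
Most parsimonious ingroup topology: ((((Taxon 8,Taxon 3),(Taxon 4,Taxon 7)),Taxon 5),Taxon 1).
Taxon 8 and Taxon 3 form a cherry on this tree, so they are sister taxa.

Taxon 3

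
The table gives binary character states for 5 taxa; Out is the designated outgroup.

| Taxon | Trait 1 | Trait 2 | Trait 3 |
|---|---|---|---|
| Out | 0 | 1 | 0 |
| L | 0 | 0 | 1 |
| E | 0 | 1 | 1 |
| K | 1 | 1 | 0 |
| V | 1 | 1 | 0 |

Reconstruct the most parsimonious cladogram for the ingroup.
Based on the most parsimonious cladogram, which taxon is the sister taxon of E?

Character polarity is set by the outgroup: the derived state is whichever differs from the outgroup's state, so for Trait 2 the derived state is '0', and for the remaining characters it is '1'.
Only K and V show the derived state '1' for Trait 1, supporting them as a clade.
Trait 2: derived state '0' in L only — an autapomorphy, so it tells us nothing about relationships among taxa.
Trait 3: derived state '1' in E and L only — synapomorphy for {E, L}.
Most parsimonious ingroup topology: ((L,E),(K,V)).
E and L form a cherry on this tree, so they are sister taxa.

L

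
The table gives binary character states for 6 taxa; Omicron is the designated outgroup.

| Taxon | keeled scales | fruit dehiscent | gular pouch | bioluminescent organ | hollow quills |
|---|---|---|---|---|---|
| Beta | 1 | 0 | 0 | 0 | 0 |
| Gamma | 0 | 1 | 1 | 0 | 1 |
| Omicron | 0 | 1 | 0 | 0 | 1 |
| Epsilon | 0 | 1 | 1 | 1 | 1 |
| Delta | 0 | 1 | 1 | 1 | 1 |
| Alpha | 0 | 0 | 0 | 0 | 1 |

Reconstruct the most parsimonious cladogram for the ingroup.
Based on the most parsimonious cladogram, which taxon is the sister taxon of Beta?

Character polarity is set by the outgroup: the derived state is whichever differs from the outgroup's state, so for fruit dehiscent, hollow quills the derived state is '0', and for the remaining characters it is '1'.
keeled scales (derived state '1') is unique to Beta (autapomorphy; uninformative for grouping).
Only Alpha and Beta show the derived state '0' for fruit dehiscent, supporting them as a clade.
gular pouch: derived state '1' in Delta, Epsilon, and Gamma only — synapomorphy for {Delta, Epsilon, Gamma}.
bioluminescent organ: derived state '1' in Delta and Epsilon only — synapomorphy for {Delta, Epsilon}.
hollow quills: derived state '0' in Beta only — an autapomorphy, so it tells us nothing about relationships among taxa.
Most parsimonious ingroup topology: (((Delta,Epsilon),Gamma),(Alpha,Beta)).
Beta and Alpha form a cherry on this tree, so they are sister taxa.

Alpha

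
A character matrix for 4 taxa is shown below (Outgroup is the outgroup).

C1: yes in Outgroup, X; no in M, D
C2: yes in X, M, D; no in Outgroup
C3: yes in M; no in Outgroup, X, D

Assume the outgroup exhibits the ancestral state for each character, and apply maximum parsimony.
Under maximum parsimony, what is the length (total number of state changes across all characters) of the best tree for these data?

Character polarity is set by the outgroup: the derived state is whichever differs from the outgroup's state, so for C1 the derived state is 'no', and for the remaining characters it is 'yes'.
C1 (derived state 'no') is shared by D and M — a synapomorphy uniting that clade.
All ingroup taxa share the derived state 'yes' for C2; it defines the ingroup but does not resolve relationships within it.
C3 (derived state 'yes') is unique to M (autapomorphy; uninformative for grouping).
Most parsimonious ingroup topology: (X,(M,D)).
Changes per character on this tree: C1: 1; C2: 1; C3: 1.
Total = 3.

3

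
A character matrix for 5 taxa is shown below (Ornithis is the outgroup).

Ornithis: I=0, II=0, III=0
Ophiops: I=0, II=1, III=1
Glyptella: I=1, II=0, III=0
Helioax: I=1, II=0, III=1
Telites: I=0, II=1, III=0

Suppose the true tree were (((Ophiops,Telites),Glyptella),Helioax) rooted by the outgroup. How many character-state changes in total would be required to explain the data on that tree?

Map each character onto (((Ophiops,Telites),Glyptella),Helioax) (rooted by Ornithis) and count the minimum state changes it requires (Fitch parsimony):
I: 2; II: 1; III: 2.
Total tree length = 5.

5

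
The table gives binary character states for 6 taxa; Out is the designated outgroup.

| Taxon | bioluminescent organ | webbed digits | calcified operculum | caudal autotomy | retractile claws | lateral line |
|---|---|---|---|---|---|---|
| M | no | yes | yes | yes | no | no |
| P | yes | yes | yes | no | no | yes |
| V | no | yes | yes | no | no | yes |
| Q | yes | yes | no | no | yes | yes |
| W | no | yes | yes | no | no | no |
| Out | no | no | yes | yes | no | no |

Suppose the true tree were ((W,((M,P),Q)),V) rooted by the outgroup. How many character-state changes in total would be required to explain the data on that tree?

Map each character onto ((W,((M,P),Q)),V) (rooted by Out) and count the minimum state changes it requires (Fitch parsimony):
bioluminescent organ: 2; webbed digits: 1; calcified operculum: 1; caudal autotomy: 2; retractile claws: 1; lateral line: 3.
Total tree length = 10.

10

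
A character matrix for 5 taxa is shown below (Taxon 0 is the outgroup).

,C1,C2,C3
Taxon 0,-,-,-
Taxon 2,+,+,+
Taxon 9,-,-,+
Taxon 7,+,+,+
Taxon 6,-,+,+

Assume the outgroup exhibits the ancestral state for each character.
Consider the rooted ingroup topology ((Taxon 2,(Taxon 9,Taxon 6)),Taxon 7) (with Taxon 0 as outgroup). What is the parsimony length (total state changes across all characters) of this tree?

5

Map each character onto ((Taxon 2,(Taxon 9,Taxon 6)),Taxon 7) (rooted by Taxon 0) and count the minimum state changes it requires (Fitch parsimony):
C1: 2; C2: 2; C3: 1.
Total tree length = 5.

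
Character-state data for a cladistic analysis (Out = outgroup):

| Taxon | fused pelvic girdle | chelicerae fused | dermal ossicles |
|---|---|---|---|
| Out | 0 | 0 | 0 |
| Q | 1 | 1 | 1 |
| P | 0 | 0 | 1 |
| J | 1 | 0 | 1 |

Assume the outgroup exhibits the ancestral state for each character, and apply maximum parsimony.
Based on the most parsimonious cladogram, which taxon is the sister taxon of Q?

The outgroup has state '0' for every character, so '1' is the derived state throughout.
fused pelvic girdle (derived state '1') is shared by J and Q — a synapomorphy uniting that clade.
chelicerae fused (derived state '1') is unique to Q (autapomorphy; uninformative for grouping).
All ingroup taxa share the derived state '1' for dermal ossicles; it defines the ingroup but does not resolve relationships within it.
Most parsimonious ingroup topology: ((Q,J),P).
Q and J form a cherry on this tree, so they are sister taxa.

J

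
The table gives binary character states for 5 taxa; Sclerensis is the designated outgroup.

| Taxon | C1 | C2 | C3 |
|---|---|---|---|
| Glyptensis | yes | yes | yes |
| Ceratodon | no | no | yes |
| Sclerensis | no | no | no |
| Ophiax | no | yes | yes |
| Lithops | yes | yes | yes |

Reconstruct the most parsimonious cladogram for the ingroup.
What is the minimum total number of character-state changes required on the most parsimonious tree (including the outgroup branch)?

3

The outgroup has state 'no' for every character, so 'yes' is the derived state throughout.
C1 (derived state 'yes') is shared by Glyptensis and Lithops — a synapomorphy uniting that clade.
C2 (derived state 'yes') is shared by Glyptensis, Lithops, and Ophiax — a synapomorphy uniting that clade.
C3 (derived state 'yes') is shared by all ingroup taxa — unites the whole ingroup.
Most parsimonious ingroup topology: ((Ophiax,(Glyptensis,Lithops)),Ceratodon).
Changes per character on this tree: C1: 1; C2: 1; C3: 1.
Total = 3.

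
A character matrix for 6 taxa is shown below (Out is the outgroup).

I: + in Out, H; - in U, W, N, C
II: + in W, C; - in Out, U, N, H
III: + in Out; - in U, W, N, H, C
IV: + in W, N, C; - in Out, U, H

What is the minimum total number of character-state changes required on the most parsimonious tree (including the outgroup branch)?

Character polarity is set by the outgroup: the derived state is whichever differs from the outgroup's state, so for I, III the derived state is '-', and for the remaining characters it is '+'.
I: derived state '-' in C, N, U, and W only — synapomorphy for {C, N, U, W}.
II (derived state '+') is shared by C and W — a synapomorphy uniting that clade.
All ingroup taxa share the derived state '-' for III; it defines the ingroup but does not resolve relationships within it.
Only C, N, and W show the derived state '+' for IV, supporting them as a clade.
Most parsimonious ingroup topology: ((U,((W,C),N)),H).
Changes per character on this tree: I: 1; II: 1; III: 1; IV: 1.
Total = 4.

4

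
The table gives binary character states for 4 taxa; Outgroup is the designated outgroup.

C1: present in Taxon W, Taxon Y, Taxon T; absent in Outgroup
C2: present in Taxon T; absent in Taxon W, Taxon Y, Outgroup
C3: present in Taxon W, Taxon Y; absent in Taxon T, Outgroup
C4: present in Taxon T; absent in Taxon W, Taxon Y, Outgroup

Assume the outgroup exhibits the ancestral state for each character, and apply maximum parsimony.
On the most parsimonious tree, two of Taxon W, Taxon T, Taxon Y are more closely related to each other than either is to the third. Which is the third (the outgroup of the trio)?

Taxon T

The outgroup has state 'absent' for every character, so 'present' is the derived state throughout.
C1 (derived state 'present') is shared by all ingroup taxa — unites the whole ingroup.
C2: derived state 'present' in Taxon T only — an autapomorphy, so it tells us nothing about relationships among taxa.
C3: derived state 'present' in Taxon W and Taxon Y only — synapomorphy for {Taxon W, Taxon Y}.
C4: derived state 'present' in Taxon T only — an autapomorphy, so it tells us nothing about relationships among taxa.
Most parsimonious ingroup topology: (Taxon T,(Taxon Y,Taxon W)).
Taxon W and Taxon Y share a more recent common ancestor with each other than either does with Taxon T, so Taxon T is the least closely related of the three.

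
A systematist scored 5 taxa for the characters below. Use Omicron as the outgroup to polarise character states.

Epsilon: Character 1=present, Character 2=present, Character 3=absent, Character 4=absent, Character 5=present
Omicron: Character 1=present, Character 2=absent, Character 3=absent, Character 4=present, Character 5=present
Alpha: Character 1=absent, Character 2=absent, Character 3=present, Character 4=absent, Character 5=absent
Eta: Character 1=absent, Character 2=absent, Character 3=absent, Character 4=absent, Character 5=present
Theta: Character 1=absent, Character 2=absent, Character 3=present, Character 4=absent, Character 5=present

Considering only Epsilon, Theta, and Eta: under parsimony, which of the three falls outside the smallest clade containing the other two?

Character polarity is set by the outgroup: the derived state is whichever differs from the outgroup's state, so for Character 1, Character 4, Character 5 the derived state is 'absent', and for the remaining characters it is 'present'.
Only Alpha, Eta, and Theta show the derived state 'absent' for Character 1, supporting them as a clade.
Character 2: derived state 'present' in Epsilon only — an autapomorphy, so it tells us nothing about relationships among taxa.
Only Alpha and Theta show the derived state 'present' for Character 3, supporting them as a clade.
All ingroup taxa share the derived state 'absent' for Character 4; it defines the ingroup but does not resolve relationships within it.
Character 5: derived state 'absent' in Alpha only — an autapomorphy, so it tells us nothing about relationships among taxa.
Most parsimonious ingroup topology: (((Alpha,Theta),Eta),Epsilon).
Eta and Theta share a more recent common ancestor with each other than either does with Epsilon, so Epsilon is the least closely related of the three.

Epsilon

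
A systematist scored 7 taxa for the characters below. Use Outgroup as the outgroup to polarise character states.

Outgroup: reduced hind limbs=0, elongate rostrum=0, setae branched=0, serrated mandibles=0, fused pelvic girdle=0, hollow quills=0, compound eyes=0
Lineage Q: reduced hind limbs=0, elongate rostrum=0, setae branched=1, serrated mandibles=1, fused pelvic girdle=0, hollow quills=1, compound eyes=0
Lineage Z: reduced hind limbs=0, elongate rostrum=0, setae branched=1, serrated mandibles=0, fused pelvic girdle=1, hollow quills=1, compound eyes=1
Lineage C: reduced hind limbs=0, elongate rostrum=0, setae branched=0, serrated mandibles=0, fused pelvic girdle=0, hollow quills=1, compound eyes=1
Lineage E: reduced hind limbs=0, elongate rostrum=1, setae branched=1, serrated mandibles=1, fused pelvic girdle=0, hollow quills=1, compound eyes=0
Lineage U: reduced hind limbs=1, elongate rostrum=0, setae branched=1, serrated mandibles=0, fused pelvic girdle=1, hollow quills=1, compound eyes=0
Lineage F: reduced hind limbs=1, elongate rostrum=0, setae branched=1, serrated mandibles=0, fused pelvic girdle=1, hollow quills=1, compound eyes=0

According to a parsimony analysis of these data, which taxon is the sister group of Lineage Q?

Lineage E

The outgroup has state '0' for every character, so '1' is the derived state throughout.
Only Lineage F and Lineage U show the derived state '1' for reduced hind limbs, supporting them as a clade.
elongate rostrum: derived state '1' in Lineage E only — an autapomorphy, so it tells us nothing about relationships among taxa.
setae branched (derived state '1') is shared by Lineage E, Lineage F, Lineage Q, Lineage U, and Lineage Z — a synapomorphy uniting that clade.
Only Lineage E and Lineage Q show the derived state '1' for serrated mandibles, supporting them as a clade.
fused pelvic girdle (derived state '1') is shared by Lineage F, Lineage U, and Lineage Z — a synapomorphy uniting that clade.
All ingroup taxa share the derived state '1' for hollow quills; it defines the ingroup but does not resolve relationships within it.
compound eyes (state '1') occurs in Lineage C and Lineage Z but conflicts with the nesting implied by the other characters — most parsimoniously interpreted as homoplasy.
Most parsimonious ingroup topology: (((Lineage Q,Lineage E),(Lineage Z,(Lineage U,Lineage F))),Lineage C).
Lineage Q and Lineage E form a cherry on this tree, so they are sister taxa.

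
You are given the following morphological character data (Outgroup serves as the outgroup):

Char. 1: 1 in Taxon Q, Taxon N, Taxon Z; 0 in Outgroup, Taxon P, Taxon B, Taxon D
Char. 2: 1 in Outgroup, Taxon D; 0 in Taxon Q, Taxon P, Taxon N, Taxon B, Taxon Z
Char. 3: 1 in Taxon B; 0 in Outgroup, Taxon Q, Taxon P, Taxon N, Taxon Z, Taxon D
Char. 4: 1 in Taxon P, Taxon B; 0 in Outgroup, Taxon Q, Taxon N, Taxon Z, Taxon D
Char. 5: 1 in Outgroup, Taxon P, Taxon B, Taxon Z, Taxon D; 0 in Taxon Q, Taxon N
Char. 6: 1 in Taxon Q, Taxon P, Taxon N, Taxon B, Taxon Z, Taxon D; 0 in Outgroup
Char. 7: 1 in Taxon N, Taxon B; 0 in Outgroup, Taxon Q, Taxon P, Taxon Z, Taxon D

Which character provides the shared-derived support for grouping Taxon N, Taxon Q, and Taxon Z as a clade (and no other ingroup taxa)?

Character polarity is set by the outgroup: the derived state is whichever differs from the outgroup's state, so for Char. 2, Char. 5 the derived state is '0', and for the remaining characters it is '1'.
Only Taxon N, Taxon Q, and Taxon Z show the derived state '1' for Char. 1, supporting them as a clade.
Char. 2: derived state '0' in Taxon B, Taxon N, Taxon P, Taxon Q, and Taxon Z only — synapomorphy for {Taxon B, Taxon N, Taxon P, Taxon Q, Taxon Z}.
Char. 3 (derived state '1') is unique to Taxon B (autapomorphy; uninformative for grouping).
Char. 4: derived state '1' in Taxon B and Taxon P only — synapomorphy for {Taxon B, Taxon P}.
Only Taxon N and Taxon Q show the derived state '0' for Char. 5, supporting them as a clade.
All ingroup taxa share the derived state '1' for Char. 6; it defines the ingroup but does not resolve relationships within it.
Char. 7 (state '1') occurs in Taxon B and Taxon N but conflicts with the nesting implied by the other characters — most parsimoniously interpreted as homoplasy.
Most parsimonious ingroup topology: ((((Taxon Q,Taxon N),Taxon Z),(Taxon P,Taxon B)),Taxon D).
The clade {Taxon N, Taxon Q, Taxon Z} is supported by Char. 1: its derived state '1' occurs in exactly those taxa and in no other taxon (including the outgroup).

Char. 1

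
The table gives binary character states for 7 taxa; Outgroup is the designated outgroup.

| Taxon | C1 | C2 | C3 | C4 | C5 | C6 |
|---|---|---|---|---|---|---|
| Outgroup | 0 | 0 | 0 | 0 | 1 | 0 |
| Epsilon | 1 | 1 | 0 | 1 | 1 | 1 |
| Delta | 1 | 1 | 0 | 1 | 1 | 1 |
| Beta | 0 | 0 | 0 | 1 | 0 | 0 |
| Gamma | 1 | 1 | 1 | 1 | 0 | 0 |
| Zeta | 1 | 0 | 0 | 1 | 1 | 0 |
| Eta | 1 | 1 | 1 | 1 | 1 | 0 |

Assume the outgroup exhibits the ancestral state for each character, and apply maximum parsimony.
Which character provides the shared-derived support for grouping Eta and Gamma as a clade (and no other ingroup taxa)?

C3

Character polarity is set by the outgroup: the derived state is whichever differs from the outgroup's state, so for C5 the derived state is '0', and for the remaining characters it is '1'.
C1 (derived state '1') is shared by Delta, Epsilon, Eta, Gamma, and Zeta — a synapomorphy uniting that clade.
C2 (derived state '1') is shared by Delta, Epsilon, Eta, and Gamma — a synapomorphy uniting that clade.
C3 (derived state '1') is shared by Eta and Gamma — a synapomorphy uniting that clade.
All ingroup taxa share the derived state '1' for C4; it defines the ingroup but does not resolve relationships within it.
C5 (state '0') occurs in Beta and Gamma but conflicts with the nesting implied by the other characters — most parsimoniously interpreted as homoplasy.
C6 (derived state '1') is shared by Delta and Epsilon — a synapomorphy uniting that clade.
Most parsimonious ingroup topology: ((((Epsilon,Delta),(Gamma,Eta)),Zeta),Beta).
The clade {Eta, Gamma} is supported by C3: its derived state '1' occurs in exactly those taxa and in no other taxon (including the outgroup).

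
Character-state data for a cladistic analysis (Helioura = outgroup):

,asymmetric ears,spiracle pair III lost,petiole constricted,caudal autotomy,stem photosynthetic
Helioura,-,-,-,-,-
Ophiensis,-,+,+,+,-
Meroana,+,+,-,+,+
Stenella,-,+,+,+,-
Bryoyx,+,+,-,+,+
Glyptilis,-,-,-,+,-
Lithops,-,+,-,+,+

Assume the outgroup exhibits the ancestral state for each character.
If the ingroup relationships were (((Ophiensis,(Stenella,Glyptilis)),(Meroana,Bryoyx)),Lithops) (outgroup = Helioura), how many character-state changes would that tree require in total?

8

Map each character onto (((Ophiensis,(Stenella,Glyptilis)),(Meroana,Bryoyx)),Lithops) (rooted by Helioura) and count the minimum state changes it requires (Fitch parsimony):
asymmetric ears: 1; spiracle pair III lost: 2; petiole constricted: 2; caudal autotomy: 1; stem photosynthetic: 2.
Total tree length = 8.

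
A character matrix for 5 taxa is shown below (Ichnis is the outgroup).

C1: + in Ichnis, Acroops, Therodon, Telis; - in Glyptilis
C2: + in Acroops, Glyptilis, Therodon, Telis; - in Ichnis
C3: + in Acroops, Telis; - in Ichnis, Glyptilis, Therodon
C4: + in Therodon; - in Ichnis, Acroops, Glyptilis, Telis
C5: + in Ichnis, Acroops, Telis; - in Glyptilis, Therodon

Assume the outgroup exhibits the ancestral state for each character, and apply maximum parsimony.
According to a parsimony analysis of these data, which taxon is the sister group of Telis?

Character polarity is set by the outgroup: the derived state is whichever differs from the outgroup's state, so for C1, C5 the derived state is '-', and for the remaining characters it is '+'.
C1 (derived state '-') is unique to Glyptilis (autapomorphy; uninformative for grouping).
All ingroup taxa share the derived state '+' for C2; it defines the ingroup but does not resolve relationships within it.
C3 (derived state '+') is shared by Acroops and Telis — a synapomorphy uniting that clade.
C4: derived state '+' in Therodon only — an autapomorphy, so it tells us nothing about relationships among taxa.
C5 (derived state '-') is shared by Glyptilis and Therodon — a synapomorphy uniting that clade.
Most parsimonious ingroup topology: ((Acroops,Telis),(Glyptilis,Therodon)).
Telis and Acroops form a cherry on this tree, so they are sister taxa.

Acroops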